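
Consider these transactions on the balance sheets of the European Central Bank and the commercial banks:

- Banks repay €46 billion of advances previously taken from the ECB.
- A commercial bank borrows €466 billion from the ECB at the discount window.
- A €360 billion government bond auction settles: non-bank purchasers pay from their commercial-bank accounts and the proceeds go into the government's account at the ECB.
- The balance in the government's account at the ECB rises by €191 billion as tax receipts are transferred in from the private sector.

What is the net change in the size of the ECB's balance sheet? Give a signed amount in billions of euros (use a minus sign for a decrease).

Discount-window repayment €46 billion: an ECB asset is shed → −€46B.
Discount-window loan €466 billion: an ECB asset is acquired → +€466B.
Government account inflow €360 billion: only the composition of liabilities changes → 0.
Government account inflow €191 billion: only the composition of liabilities changes → 0.
Net: −46 + 466 + 0 + 0 = +€420 billion.

+€420 billion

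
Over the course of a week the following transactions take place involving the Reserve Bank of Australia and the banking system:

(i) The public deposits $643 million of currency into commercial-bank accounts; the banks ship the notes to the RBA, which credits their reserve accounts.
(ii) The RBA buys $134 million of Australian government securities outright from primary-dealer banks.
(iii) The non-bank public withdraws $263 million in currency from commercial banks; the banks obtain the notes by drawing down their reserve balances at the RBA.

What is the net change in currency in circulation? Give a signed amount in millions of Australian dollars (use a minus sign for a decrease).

-$380 million

Currency deposit $643 million: notes return to the central bank → −$643M.
OMO purchase (from banks) $134 million: no currency enters or leaves circulation → 0.
Currency withdrawal $263 million: notes leave the central bank → +$263M.
Net: −643 + 0 + 263 = -$380 million.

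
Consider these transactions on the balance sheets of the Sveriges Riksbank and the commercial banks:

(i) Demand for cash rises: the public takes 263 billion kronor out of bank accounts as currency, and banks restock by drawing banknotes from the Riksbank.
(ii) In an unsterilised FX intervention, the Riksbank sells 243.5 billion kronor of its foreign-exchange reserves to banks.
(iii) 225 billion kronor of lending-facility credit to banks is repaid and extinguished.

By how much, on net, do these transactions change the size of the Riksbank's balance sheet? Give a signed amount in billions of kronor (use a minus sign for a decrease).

Currency withdrawal 263 billion kronor: only the composition of liabilities changes → 0.
FX sale 243.5 billion kronor: a Riksbank asset is shed → −243.5B.
Discount-window repayment 225 billion kronor: a Riksbank asset is shed → −225B.
Net: 0 − 243.5 − 225 = -468.5 billion.

-468.5 billion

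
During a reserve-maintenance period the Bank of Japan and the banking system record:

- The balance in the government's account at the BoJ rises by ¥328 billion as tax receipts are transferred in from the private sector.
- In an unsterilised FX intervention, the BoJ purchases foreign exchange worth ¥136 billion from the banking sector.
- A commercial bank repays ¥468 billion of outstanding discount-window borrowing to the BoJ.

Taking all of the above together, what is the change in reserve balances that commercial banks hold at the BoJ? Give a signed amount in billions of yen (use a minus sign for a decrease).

-¥660 billion

Government account inflow ¥328 billion: funds move from bank reserves into the government account → −¥328B.
FX purchase ¥136 billion: the BoJ pays by crediting reserve accounts → +¥136B.
Discount-window repayment ¥468 billion: repayment is debited from reserves → −¥468B.
Net: −328 + 136 − 468 = -¥660 billion.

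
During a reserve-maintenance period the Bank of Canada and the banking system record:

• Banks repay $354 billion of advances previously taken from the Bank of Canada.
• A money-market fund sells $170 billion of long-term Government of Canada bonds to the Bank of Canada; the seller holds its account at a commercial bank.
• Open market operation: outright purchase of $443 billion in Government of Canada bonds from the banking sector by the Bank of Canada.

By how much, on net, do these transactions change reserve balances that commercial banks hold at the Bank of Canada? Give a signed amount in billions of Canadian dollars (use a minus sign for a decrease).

Discount-window repayment $354 billion: repayment is debited from reserves → −$354B.
Asset purchase (from non-banks) $170 billion: the Bank of Canada pays by crediting reserve accounts → +$170B.
OMO purchase (from banks) $443 billion: the Bank of Canada pays by crediting reserve accounts → +$443B.
Net: −354 + 170 + 443 = +$259 billion.

+$259 billion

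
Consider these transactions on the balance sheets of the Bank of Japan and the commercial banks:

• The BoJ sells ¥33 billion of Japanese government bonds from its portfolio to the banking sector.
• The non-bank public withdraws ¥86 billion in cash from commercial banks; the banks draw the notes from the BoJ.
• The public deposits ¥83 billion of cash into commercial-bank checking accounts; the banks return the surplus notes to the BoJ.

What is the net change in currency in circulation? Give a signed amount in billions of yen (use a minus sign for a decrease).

+¥3 billion

OMO sale (to banks) ¥33 billion: no currency enters or leaves circulation → 0.
Currency withdrawal ¥86 billion: notes leave the central bank → +¥86B.
Currency deposit ¥83 billion: notes return to the central bank → −¥83B.
Net: 0 + 86 − 83 = +¥3 billion.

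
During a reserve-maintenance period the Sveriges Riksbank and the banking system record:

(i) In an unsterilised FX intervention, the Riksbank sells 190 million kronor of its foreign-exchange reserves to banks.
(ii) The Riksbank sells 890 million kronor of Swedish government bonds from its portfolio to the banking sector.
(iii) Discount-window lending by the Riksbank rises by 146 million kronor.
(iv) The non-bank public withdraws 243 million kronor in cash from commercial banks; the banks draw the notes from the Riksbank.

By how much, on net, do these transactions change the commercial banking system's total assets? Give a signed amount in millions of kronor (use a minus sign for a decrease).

-97 million

Riksbank balance sheet:
  Assets:      Securities −890M, Loans to banks +146M, Foreign assets −190M
  Liabilities: Bank reserves −1177M, Currency in circulation +243M
Commercial banking system:
  Assets:      Reserves at CB −1177M, Securities +890M, Foreign assets +190M
  Liabilities: Checkable deposits −243M, Borrowings from CB +146M
Change in total bank assets = -97 million.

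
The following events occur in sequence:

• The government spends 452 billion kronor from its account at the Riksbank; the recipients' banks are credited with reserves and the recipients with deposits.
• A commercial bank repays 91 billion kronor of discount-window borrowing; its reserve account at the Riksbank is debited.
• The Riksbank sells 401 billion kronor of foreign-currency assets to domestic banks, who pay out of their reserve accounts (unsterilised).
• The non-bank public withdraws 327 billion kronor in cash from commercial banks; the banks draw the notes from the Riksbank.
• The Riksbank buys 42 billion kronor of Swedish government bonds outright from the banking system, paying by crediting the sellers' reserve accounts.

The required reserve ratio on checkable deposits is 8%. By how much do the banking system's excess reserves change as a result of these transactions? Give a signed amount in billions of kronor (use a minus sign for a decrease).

-335 billion

Government spending 452 billion kronor: reserves +452B, deposits +452B.
Discount-window repayment 91 billion kronor: reserves −91B, deposits 0.
FX sale 401 billion kronor: reserves −401B, deposits 0.
Currency withdrawal 327 billion kronor: reserves −327B, deposits −327B.
OMO purchase (from banks) 42 billion kronor: reserves +42B, deposits 0.
Totals: Δreserves = −325B, Δdeposits = +125B.
Δrequired reserves = 8% × +125B = +10B.
Δexcess reserves = Δreserves − Δrequired = −325B − (+10B) = -335 billion.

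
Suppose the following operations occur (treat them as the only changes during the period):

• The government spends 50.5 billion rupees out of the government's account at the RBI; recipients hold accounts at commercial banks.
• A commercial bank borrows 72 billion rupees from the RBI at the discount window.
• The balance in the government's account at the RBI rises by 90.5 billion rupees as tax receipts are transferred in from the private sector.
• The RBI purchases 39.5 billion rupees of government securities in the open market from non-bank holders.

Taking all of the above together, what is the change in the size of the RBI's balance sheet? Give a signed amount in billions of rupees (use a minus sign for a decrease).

+111.5 billion

RBI balance sheet:
  Assets:      Securities +39.5B, Loans to banks +72B
  Liabilities: Bank reserves +71.5B, Government deposits +40B
Commercial banking system:
  Assets:      Reserves at CB +71.5B
  Liabilities: Checkable deposits −0.5B, Borrowings from CB +72B
Change in total RBI assets = +111.5 billion.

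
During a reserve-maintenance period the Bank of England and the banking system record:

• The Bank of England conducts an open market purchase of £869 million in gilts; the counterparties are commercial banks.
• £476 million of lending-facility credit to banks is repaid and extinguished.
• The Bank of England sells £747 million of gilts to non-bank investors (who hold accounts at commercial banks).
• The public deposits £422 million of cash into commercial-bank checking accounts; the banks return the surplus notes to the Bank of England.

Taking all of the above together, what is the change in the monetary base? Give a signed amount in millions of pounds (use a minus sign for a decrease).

OMO purchase (from banks) £869 million: Bank of England balance sheet expands → +£869M.
Discount-window repayment £476 million: Bank of England balance sheet contracts → −£476M.
Asset sale (to non-banks) £747 million: Bank of England balance sheet contracts → −£747M.
Currency deposit £422 million: just a shift between currency and reserves — both are base money → 0.
Net: 869 − 476 − 747 + 0 = -£354 million.

-£354 million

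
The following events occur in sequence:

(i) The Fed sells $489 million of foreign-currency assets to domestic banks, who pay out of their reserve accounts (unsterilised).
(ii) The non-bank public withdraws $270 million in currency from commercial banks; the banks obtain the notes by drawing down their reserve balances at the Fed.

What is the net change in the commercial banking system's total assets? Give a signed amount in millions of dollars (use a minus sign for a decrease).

-$270 million

Fed balance sheet:
  Assets:      Foreign assets −$489M
  Liabilities: Bank reserves −$759M, Currency in circulation +$270M
Commercial banking system:
  Assets:      Reserves at CB −$759M, Foreign assets +$489M
  Liabilities: Checkable deposits −$270M
Change in total bank assets = -$270 million.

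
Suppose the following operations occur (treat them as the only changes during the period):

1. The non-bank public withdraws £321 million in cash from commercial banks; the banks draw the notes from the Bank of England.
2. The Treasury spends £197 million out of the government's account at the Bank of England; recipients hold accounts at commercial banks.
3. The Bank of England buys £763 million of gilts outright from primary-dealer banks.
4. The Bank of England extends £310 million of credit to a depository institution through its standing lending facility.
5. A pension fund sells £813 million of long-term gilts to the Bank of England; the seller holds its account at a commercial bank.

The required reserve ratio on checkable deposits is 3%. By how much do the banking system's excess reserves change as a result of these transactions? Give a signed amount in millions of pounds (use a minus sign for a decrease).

+£1741.33 million

Currency withdrawal £321 million: reserves −£321M, deposits −£321M.
Government spending £197 million: reserves +£197M, deposits +£197M.
OMO purchase (from banks) £763 million: reserves +£763M, deposits 0.
Discount-window loan £310 million: reserves +£310M, deposits 0.
Asset purchase (from non-banks) £813 million: reserves +£813M, deposits +£813M.
Totals: Δreserves = +£1762M, Δdeposits = +£689M.
Δrequired reserves = 3% × +£689M = +£20.67M.
Δexcess reserves = Δreserves − Δrequired = +£1762M − (+£20.67M) = +£1741.33 million.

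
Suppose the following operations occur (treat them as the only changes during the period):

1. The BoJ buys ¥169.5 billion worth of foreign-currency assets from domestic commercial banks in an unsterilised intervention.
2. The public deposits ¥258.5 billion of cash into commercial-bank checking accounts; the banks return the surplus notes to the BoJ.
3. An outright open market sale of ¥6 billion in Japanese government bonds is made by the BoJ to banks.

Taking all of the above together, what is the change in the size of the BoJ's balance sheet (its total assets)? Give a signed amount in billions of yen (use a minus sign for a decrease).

FX purchase ¥169.5 billion: a BoJ asset is acquired → +¥169.5B.
Currency deposit ¥258.5 billion: only the composition of liabilities changes → 0.
OMO sale (to banks) ¥6 billion: a BoJ asset is shed → −¥6B.
Net: 169.5 + 0 − 6 = +¥163.5 billion.

+¥163.5 billion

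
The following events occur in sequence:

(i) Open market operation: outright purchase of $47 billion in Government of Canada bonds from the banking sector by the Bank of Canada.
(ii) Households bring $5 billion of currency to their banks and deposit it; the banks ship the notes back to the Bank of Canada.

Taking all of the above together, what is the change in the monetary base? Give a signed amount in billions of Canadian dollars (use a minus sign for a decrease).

OMO purchase (from banks) $47 billion: Bank of Canada balance sheet expands → +$47B.
Currency deposit $5 billion: just a shift between currency and reserves — both are base money → 0.
Net: 47 + 0 = +$47 billion.

+$47 billion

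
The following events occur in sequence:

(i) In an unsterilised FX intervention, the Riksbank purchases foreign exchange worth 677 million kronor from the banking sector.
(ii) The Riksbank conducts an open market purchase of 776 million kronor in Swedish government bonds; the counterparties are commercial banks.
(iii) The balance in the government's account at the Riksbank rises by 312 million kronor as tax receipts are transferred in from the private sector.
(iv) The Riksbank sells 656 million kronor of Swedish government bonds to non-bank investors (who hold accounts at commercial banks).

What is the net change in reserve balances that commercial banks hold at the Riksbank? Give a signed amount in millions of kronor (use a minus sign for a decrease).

+485 million

FX purchase 677 million kronor: the Riksbank pays by crediting reserve accounts → +677M.
OMO purchase (from banks) 776 million kronor: the Riksbank pays by crediting reserve accounts → +776M.
Government account inflow 312 million kronor: funds move from bank reserves into the government account → −312M.
Asset sale (to non-banks) 656 million kronor: the non-bank buyers' banks settle from reserves → −656M.
Net: 677 + 776 − 312 − 656 = +485 million.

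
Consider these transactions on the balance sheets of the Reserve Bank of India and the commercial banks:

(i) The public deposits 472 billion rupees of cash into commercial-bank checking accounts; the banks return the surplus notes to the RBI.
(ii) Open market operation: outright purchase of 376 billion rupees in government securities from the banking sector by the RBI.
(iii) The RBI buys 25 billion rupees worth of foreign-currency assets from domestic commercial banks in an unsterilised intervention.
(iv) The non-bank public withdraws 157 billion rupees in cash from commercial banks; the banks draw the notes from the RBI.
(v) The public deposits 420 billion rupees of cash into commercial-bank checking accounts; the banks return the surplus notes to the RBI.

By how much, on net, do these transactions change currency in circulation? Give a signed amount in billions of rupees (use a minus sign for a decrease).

Currency deposit 472 billion rupees: notes return to the central bank → −472B.
OMO purchase (from banks) 376 billion rupees: no currency enters or leaves circulation → 0.
FX purchase 25 billion rupees: no currency enters or leaves circulation → 0.
Currency withdrawal 157 billion rupees: notes leave the central bank → +157B.
Currency deposit 420 billion rupees: notes return to the central bank → −420B.
Net: −472 + 0 + 0 + 157 − 420 = -735 billion.

-735 billion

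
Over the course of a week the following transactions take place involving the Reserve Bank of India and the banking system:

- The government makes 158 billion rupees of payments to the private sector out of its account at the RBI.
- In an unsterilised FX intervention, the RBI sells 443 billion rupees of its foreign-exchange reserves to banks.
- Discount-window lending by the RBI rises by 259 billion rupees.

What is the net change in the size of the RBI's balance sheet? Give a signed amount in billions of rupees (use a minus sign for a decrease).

Government spending 158 billion rupees: only the composition of liabilities changes → 0.
FX sale 443 billion rupees: an RBI asset is shed → −443B.
Discount-window loan 259 billion rupees: an RBI asset is acquired → +259B.
Net: 0 − 443 + 259 = -184 billion.

-184 billion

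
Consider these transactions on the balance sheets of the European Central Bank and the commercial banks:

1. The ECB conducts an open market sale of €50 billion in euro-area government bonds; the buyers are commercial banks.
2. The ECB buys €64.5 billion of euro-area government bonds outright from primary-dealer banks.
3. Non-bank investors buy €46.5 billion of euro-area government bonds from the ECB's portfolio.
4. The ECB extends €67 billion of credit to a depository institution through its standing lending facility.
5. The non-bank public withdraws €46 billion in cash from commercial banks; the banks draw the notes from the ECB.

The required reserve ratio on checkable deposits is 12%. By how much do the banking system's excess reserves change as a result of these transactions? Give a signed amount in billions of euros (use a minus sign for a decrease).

OMO sale (to banks) €50 billion: reserves −€50B, deposits 0.
OMO purchase (from banks) €64.5 billion: reserves +€64.5B, deposits 0.
Asset sale (to non-banks) €46.5 billion: reserves −€46.5B, deposits −€46.5B.
Discount-window loan €67 billion: reserves +€67B, deposits 0.
Currency withdrawal €46 billion: reserves −€46B, deposits −€46B.
Totals: Δreserves = −€11B, Δdeposits = −€92.5B.
Δrequired reserves = 12% × −€92.5B = −€11.1B.
Δexcess reserves = Δreserves − Δrequired = −€11B − (−€11.1B) = +€0.1 billion.

+€0.1 billion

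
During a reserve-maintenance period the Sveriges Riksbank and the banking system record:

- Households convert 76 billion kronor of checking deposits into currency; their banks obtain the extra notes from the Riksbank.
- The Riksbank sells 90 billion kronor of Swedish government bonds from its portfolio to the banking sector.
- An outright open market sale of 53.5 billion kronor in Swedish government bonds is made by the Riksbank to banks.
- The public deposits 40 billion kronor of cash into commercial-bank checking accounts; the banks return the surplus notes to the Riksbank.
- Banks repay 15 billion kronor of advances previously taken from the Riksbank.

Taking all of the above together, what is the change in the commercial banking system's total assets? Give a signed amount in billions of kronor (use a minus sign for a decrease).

-51 billion

Currency withdrawal 76 billion kronor: bank balance sheets shrink → −76B.
OMO sale (to banks) 90 billion kronor: just an asset swap on bank balance sheets → 0.
OMO sale (to banks) 53.5 billion kronor: just an asset swap on bank balance sheets → 0.
Currency deposit 40 billion kronor: bank balance sheets expand → +40B.
Discount-window repayment 15 billion kronor: bank balance sheets shrink → −15B.
Net: −76 + 0 + 0 + 40 − 15 = -51 billion.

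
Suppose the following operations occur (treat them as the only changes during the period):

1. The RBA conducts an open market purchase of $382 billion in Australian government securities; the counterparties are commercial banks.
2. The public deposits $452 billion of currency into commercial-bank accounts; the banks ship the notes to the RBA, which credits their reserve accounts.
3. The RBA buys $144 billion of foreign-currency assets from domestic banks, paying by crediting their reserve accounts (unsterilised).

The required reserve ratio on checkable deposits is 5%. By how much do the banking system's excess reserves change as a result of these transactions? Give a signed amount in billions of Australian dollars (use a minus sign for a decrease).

OMO purchase (from banks) $382 billion: reserves +$382B, deposits 0.
Currency deposit $452 billion: reserves +$452B, deposits +$452B.
FX purchase $144 billion: reserves +$144B, deposits 0.
Totals: Δreserves = +$978B, Δdeposits = +$452B.
Δrequired reserves = 5% × +$452B = +$22.6B.
Δexcess reserves = Δreserves − Δrequired = +$978B − (+$22.6B) = +$955.4 billion.

+$955.4 billion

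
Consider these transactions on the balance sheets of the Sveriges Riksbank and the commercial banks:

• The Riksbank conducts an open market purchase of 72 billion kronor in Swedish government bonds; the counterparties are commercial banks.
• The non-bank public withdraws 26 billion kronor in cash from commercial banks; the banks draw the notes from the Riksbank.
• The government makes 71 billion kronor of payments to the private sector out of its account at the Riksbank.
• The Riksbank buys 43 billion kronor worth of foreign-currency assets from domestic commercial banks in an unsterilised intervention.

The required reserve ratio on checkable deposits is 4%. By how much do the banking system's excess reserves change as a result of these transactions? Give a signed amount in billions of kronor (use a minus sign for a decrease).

OMO purchase (from banks) 72 billion kronor: reserves +72B, deposits 0.
Currency withdrawal 26 billion kronor: reserves −26B, deposits −26B.
Government spending 71 billion kronor: reserves +71B, deposits +71B.
FX purchase 43 billion kronor: reserves +43B, deposits 0.
Totals: Δreserves = +160B, Δdeposits = +45B.
Δrequired reserves = 4% × +45B = +1.8B.
Δexcess reserves = Δreserves − Δrequired = +160B − (+1.8B) = +158.2 billion.

+158.2 billion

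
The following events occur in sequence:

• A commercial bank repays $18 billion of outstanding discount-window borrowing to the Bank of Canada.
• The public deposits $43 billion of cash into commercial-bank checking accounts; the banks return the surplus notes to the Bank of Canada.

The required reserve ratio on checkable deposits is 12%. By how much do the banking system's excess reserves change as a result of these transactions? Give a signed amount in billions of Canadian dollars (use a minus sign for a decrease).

Discount-window repayment $18 billion: reserves −$18B, deposits 0.
Currency deposit $43 billion: reserves +$43B, deposits +$43B.
Totals: Δreserves = +$25B, Δdeposits = +$43B.
Δrequired reserves = 12% × +$43B = +$5.16B.
Δexcess reserves = Δreserves − Δrequired = +$25B − (+$5.16B) = +$19.84 billion.

+$19.84 billion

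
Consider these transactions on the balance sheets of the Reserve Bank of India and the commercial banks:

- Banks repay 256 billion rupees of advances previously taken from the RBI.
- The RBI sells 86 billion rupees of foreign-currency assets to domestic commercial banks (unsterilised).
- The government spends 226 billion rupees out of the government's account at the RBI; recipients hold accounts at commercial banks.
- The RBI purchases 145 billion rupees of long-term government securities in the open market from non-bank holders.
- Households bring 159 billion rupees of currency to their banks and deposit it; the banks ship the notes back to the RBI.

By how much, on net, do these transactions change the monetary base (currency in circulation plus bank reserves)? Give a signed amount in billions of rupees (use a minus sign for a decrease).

+29 billion

Discount-window repayment 256 billion rupees: RBI balance sheet contracts → −256B.
FX sale 86 billion rupees: RBI balance sheet contracts → −86B.
Government spending 226 billion rupees: a non-base liability converts back to reserves → +226B.
Asset purchase (from non-banks) 145 billion rupees: RBI balance sheet expands → +145B.
Currency deposit 159 billion rupees: just a shift between currency and reserves — both are base money → 0.
Net: −256 − 86 + 226 + 145 + 0 = +29 billion.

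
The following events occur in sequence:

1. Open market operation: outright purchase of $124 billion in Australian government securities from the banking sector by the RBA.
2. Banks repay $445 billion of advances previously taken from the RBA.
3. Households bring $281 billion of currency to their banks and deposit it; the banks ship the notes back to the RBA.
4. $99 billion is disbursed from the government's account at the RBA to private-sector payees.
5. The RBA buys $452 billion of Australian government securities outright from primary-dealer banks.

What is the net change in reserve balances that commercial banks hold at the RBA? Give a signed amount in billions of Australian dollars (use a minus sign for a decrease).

RBA balance sheet:
  Assets:      Securities +$576B, Loans to banks −$445B
  Liabilities: Bank reserves +$511B, Currency in circulation −$281B, Government deposits −$99B
Commercial banking system:
  Assets:      Reserves at CB +$511B, Securities −$576B
  Liabilities: Checkable deposits +$380B, Borrowings from CB −$445B
So the change in reserve balances that commercial banks hold at the RBA is +$511 billion.

+$511 billion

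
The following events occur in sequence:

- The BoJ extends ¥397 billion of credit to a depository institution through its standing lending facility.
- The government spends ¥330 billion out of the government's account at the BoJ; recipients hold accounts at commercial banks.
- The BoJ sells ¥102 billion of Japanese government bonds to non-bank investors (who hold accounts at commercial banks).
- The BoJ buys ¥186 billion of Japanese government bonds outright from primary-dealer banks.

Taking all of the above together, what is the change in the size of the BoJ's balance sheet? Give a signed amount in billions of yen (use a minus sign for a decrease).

Discount-window loan ¥397 billion: a BoJ asset is acquired → +¥397B.
Government spending ¥330 billion: only the composition of liabilities changes → 0.
Asset sale (to non-banks) ¥102 billion: a BoJ asset is shed → −¥102B.
OMO purchase (from banks) ¥186 billion: a BoJ asset is acquired → +¥186B.
Net: 397 + 0 − 102 + 186 = +¥481 billion.

+¥481 billion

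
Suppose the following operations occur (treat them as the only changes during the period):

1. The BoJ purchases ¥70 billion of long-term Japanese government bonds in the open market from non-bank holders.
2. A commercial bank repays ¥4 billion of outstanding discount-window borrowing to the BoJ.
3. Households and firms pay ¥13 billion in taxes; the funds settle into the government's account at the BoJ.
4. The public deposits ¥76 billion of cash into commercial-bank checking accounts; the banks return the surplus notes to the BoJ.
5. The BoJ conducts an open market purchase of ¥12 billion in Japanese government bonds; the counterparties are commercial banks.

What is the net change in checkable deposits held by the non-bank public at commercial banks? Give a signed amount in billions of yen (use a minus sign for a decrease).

Asset purchase (from non-banks) ¥70 billion: non-bank counterparties' bank balances rise → +¥70B.
Discount-window repayment ¥4 billion: the counterparty is a bank, so public deposits are unchanged → 0.
Government account inflow ¥13 billion: non-bank counterparties' bank balances fall → −¥13B.
Currency deposit ¥76 billion: non-bank counterparties' bank balances rise → +¥76B.
OMO purchase (from banks) ¥12 billion: the counterparty is a bank, so public deposits are unchanged → 0.
Net: 70 + 0 − 13 + 76 + 0 = +¥133 billion.

+¥133 billion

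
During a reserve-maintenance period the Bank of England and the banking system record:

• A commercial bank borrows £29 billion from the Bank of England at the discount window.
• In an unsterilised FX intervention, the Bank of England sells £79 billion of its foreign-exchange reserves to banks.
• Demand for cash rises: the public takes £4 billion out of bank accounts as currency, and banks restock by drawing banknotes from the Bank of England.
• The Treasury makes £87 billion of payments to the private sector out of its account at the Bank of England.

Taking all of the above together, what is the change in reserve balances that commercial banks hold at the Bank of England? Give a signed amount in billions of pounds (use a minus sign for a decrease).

Discount-window loan £29 billion: the loan is credited to the bank's reserve account → +£29B.
FX sale £79 billion: the buying banks pay out of their reserve balances → −£79B.
Currency withdrawal £4 billion: banks swap reserves for currency → −£4B.
Government spending £87 billion: government payments flow into bank reserve accounts → +£87B.
Net: 29 − 79 − 4 + 87 = +£33 billion.

+£33 billion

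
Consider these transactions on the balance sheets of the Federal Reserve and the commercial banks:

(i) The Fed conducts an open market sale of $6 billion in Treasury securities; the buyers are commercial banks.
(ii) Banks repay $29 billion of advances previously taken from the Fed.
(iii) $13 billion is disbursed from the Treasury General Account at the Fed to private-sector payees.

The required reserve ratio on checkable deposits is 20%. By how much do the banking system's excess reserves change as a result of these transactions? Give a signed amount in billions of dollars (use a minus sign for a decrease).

OMO sale (to banks) $6 billion: reserves −$6B, deposits 0.
Discount-window repayment $29 billion: reserves −$29B, deposits 0.
Government spending $13 billion: reserves +$13B, deposits +$13B.
Totals: Δreserves = −$22B, Δdeposits = +$13B.
Δrequired reserves = 20% × +$13B = +$2.6B.
Δexcess reserves = Δreserves − Δrequired = −$22B − (+$2.6B) = -$24.6 billion.

-$24.6 billion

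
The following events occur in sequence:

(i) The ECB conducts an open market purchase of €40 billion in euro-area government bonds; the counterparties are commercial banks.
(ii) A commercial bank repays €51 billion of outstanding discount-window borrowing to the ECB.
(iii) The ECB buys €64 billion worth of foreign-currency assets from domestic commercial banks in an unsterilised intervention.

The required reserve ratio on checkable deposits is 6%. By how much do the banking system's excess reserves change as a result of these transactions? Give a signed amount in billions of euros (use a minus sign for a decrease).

OMO purchase (from banks) €40 billion: reserves +€40B, deposits 0.
Discount-window repayment €51 billion: reserves −€51B, deposits 0.
FX purchase €64 billion: reserves +€64B, deposits 0.
Totals: Δreserves = +€53B, Δdeposits = 0.
Δrequired reserves = 6% × 0 = 0.
Δexcess reserves = Δreserves − Δrequired = +€53B − (0) = +€53 billion.

+€53 billion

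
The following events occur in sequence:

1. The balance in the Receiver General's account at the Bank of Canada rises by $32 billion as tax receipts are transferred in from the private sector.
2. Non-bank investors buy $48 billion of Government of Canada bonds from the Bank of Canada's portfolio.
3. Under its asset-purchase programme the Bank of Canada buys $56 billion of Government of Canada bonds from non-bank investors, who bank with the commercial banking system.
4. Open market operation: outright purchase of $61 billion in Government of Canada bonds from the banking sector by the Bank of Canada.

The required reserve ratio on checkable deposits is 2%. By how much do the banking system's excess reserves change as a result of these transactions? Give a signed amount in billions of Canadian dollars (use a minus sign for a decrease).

+$37.48 billion

Government account inflow $32 billion: reserves −$32B, deposits −$32B.
Asset sale (to non-banks) $48 billion: reserves −$48B, deposits −$48B.
Asset purchase (from non-banks) $56 billion: reserves +$56B, deposits +$56B.
OMO purchase (from banks) $61 billion: reserves +$61B, deposits 0.
Totals: Δreserves = +$37B, Δdeposits = −$24B.
Δrequired reserves = 2% × −$24B = −$0.48B.
Δexcess reserves = Δreserves − Δrequired = +$37B − (−$0.48B) = +$37.48 billion.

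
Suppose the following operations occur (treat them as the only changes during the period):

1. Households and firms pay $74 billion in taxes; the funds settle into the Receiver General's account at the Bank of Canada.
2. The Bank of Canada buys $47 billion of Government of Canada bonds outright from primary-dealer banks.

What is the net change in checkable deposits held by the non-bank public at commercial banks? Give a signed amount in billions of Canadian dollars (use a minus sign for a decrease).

Government account inflow $74 billion: non-bank counterparties' bank balances fall → −$74B.
OMO purchase (from banks) $47 billion: the counterparty is a bank, so public deposits are unchanged → 0.
Net: −74 + 0 = -$74 billion.

-$74 billion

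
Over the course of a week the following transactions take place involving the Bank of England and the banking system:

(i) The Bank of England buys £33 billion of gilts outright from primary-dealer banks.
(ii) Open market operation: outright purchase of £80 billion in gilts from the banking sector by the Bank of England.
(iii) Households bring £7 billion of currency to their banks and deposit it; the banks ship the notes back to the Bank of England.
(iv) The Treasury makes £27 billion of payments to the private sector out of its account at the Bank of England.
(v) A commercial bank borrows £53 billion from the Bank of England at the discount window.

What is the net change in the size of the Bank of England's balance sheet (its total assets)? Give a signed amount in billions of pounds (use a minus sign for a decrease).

OMO purchase (from banks) £33 billion: a Bank of England asset is acquired → +£33B.
OMO purchase (from banks) £80 billion: a Bank of England asset is acquired → +£80B.
Currency deposit £7 billion: only the composition of liabilities changes → 0.
Government spending £27 billion: only the composition of liabilities changes → 0.
Discount-window loan £53 billion: a Bank of England asset is acquired → +£53B.
Net: 33 + 80 + 0 + 0 + 53 = +£166 billion.

+£166 billion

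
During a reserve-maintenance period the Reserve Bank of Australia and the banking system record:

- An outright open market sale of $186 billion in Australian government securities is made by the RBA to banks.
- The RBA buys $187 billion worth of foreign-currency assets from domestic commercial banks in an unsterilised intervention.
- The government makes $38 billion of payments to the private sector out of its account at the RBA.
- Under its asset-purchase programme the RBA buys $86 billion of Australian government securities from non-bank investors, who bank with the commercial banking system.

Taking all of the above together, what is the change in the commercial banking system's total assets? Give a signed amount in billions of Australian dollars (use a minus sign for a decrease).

OMO sale (to banks) $186 billion: just an asset swap on bank balance sheets → 0.
FX purchase $187 billion: just an asset swap on bank balance sheets → 0.
Government spending $38 billion: bank balance sheets expand → +$38B.
Asset purchase (from non-banks) $86 billion: bank balance sheets expand → +$86B.
Net: 0 + 0 + 38 + 86 = +$124 billion.

+$124 billion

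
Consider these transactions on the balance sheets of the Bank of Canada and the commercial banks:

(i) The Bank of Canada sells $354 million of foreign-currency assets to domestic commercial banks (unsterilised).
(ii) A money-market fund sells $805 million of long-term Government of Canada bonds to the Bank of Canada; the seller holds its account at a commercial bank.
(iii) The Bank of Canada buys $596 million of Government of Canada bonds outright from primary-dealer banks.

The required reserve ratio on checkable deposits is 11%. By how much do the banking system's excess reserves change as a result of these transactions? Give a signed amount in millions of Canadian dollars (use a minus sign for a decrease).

+$958.45 million

FX sale $354 million: reserves −$354M, deposits 0.
Asset purchase (from non-banks) $805 million: reserves +$805M, deposits +$805M.
OMO purchase (from banks) $596 million: reserves +$596M, deposits 0.
Totals: Δreserves = +$1047M, Δdeposits = +$805M.
Δrequired reserves = 11% × +$805M = +$88.55M.
Δexcess reserves = Δreserves − Δrequired = +$1047M − (+$88.55M) = +$958.45 million.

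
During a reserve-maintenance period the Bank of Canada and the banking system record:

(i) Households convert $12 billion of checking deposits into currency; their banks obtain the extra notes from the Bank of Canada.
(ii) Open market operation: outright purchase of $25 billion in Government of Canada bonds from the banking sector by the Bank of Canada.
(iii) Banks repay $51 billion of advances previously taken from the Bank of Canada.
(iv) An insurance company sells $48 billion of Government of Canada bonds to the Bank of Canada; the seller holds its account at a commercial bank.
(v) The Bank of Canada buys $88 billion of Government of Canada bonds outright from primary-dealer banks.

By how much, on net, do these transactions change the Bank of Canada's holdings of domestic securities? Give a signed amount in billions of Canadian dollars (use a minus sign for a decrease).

Bank of Canada balance sheet:
  Assets:      Securities +$161B, Loans to banks −$51B
  Liabilities: Bank reserves +$98B, Currency in circulation +$12B
So the change in the Bank of Canada's holdings of domestic securities is +$161 billion.

+$161 billion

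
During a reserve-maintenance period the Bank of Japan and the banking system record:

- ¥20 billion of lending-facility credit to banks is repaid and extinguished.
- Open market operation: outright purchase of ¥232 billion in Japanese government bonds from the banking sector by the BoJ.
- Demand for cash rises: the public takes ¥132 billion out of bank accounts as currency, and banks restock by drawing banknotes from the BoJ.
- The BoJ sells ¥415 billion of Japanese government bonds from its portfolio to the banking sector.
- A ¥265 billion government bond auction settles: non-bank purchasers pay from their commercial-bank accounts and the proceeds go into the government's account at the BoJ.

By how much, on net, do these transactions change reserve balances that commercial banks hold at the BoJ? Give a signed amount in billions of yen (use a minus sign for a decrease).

-¥600 billion

BoJ balance sheet:
  Assets:      Securities −¥183B, Loans to banks −¥20B
  Liabilities: Bank reserves −¥600B, Currency in circulation +¥132B, Government deposits +¥265B
Commercial banking system:
  Assets:      Reserves at CB −¥600B, Securities +¥183B
  Liabilities: Checkable deposits −¥397B, Borrowings from CB −¥20B
So the change in reserve balances that commercial banks hold at the BoJ is -¥600 billion.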